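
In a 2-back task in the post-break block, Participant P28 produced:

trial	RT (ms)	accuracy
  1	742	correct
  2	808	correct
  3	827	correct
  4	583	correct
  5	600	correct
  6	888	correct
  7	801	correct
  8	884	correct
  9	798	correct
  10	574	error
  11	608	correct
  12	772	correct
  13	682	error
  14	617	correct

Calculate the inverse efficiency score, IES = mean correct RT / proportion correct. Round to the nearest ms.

Correct trials (n=12): 742, 808, 827, 583, 600, 888, 801, 884, 798, 608, 772, 617
Mean correct RT = 8928/12 = 744.0000 ms
Proportion correct = 12/14
IES = 744.0000 / (12/14) = 868.000 ms

868 ms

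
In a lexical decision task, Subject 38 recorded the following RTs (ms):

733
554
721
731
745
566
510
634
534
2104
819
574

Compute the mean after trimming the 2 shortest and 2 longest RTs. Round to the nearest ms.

Sorted: 510, 534, 554, 566, 574, 634, 721, 731, 733, 745, 819, 2104
Drop lowest 2 (510, 534) and highest 2 (819, 2104)
Remaining (n=8): Σ = 5258, mean = 5258/8 = 657.250

657 ms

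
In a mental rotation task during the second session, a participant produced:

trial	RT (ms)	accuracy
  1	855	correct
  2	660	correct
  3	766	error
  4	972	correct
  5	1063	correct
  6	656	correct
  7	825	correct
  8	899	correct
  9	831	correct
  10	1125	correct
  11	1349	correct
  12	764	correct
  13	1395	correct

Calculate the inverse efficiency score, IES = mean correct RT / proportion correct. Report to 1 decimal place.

1028.6 ms

Correct trials (n=12): 855, 660, 972, 1063, 656, 825, 899, 831, 1125, 1349, 764, 1395
Mean correct RT = 11394/12 = 949.5000 ms
Proportion correct = 12/13
IES = 949.5000 / (12/13) = 1028.625 ms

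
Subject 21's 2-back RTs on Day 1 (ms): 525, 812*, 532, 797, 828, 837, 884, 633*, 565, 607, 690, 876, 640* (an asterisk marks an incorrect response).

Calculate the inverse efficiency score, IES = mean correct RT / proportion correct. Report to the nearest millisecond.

Correct trials (n=10): 525, 532, 797, 828, 837, 884, 565, 607, 690, 876
Mean correct RT = 7141/10 = 714.1000 ms
Proportion correct = 10/13
IES = 714.1000 / (10/13) = 928.330 ms

928 ms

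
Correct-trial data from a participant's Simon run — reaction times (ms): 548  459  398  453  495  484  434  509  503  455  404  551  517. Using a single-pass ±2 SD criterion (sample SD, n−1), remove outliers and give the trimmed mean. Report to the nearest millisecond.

478 ms

n = 13, ΣRT = 6210, M = 477.692
Σ(x−M)² = 28986.77; s = √(28986.77/12) = 49.148
Cutoffs: 477.692 ± 2·49.148 → [379.4, 576.0]
No RTs fall outside the cutoffs; all 13 retained. Mean = 6210/13 = 477.692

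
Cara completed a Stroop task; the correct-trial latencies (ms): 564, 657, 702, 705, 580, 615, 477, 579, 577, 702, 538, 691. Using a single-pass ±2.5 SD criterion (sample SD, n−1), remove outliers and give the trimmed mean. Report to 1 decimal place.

615.6 ms

n = 12, ΣRT = 7387, M = 615.583
Σ(x−M)² = 62312.92; s = √(62312.92/11) = 75.265
Cutoffs: 615.583 ± 2.5·75.265 → [427.4, 803.7]
No RTs fall outside the cutoffs; all 12 retained. Mean = 7387/12 = 615.583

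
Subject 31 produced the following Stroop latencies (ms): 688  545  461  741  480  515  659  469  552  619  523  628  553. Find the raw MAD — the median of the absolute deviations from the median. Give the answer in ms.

72 ms

Sorted: 461, 469, 480, 515, 523, 545, 552, 553, 619, 628, 659, 688, 741 → median = 552
|x − 552|: 136, 7, 91, 189, 72, 37, 107, 83, 0, 67, 29, 76, 1
Sorted deviations: 0, 1, 7, 29, 37, 67, 72, 76, 83, 91, 107, 136, 189 → MAD = 72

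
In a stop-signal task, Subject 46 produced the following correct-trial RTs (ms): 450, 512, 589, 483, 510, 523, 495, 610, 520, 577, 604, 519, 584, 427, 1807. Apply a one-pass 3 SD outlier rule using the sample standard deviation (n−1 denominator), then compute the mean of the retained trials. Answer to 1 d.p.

528.8 ms

n = 15, ΣRT = 9210, M = 614.000
Σ(x−M)² = 1566808.00; s = √(1566808.00/14) = 334.537
Cutoffs: 614.000 ± 3·334.537 → [-389.6, 1617.6]
Outside: 1807 → excluded.
Retained (n=14): Σ = 7403, mean = 7403/14 = 528.786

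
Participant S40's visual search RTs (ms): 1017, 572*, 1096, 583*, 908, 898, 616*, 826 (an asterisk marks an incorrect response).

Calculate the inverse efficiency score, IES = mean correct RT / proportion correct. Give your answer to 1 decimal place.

Correct trials (n=5): 1017, 1096, 908, 898, 826
Mean correct RT = 4745/5 = 949.0000 ms
Proportion correct = 5/8
IES = 949.0000 / (5/8) = 1518.400 ms

1518.4 ms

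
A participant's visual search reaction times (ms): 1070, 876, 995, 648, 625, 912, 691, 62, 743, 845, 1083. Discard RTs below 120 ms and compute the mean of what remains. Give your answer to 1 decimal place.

848.8 ms

Excluded: 62
Retained (n=10): Σ = 8488
Mean = 8488/10 = 848.8000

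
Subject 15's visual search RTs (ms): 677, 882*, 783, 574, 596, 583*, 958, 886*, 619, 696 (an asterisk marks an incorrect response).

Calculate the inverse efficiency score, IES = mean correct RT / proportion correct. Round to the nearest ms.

1001 ms

Correct trials (n=7): 677, 783, 574, 596, 958, 619, 696
Mean correct RT = 4903/7 = 700.4286 ms
Proportion correct = 7/10
IES = 700.4286 / (7/10) = 1000.612 ms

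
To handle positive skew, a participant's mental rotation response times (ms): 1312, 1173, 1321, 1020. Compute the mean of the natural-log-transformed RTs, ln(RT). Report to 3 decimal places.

ln(RT): 7.1793, 7.0673, 7.1861, 6.9276
Σ ln(RT) = 28.3603
Mean = 28.3603/4 = 7.09008

7.090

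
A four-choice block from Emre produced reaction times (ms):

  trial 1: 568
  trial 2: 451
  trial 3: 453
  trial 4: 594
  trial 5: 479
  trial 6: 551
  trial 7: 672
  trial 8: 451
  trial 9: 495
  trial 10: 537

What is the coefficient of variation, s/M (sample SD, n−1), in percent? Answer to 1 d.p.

n = 10, Σ = 5251, M = 525.1000
Σ(x−M)² = 48190.900; s = √(48190.900/9) = 73.1748
CV = 73.1748 / 525.1000 = 0.13935 = 13.935%

13.9%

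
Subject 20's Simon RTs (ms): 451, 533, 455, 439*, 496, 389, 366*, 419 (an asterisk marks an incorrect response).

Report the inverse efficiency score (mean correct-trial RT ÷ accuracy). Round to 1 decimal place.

Correct trials (n=6): 451, 533, 455, 496, 389, 419
Mean correct RT = 2743/6 = 457.1667 ms
Proportion correct = 6/8
IES = 457.1667 / (6/8) = 609.556 ms

609.6 ms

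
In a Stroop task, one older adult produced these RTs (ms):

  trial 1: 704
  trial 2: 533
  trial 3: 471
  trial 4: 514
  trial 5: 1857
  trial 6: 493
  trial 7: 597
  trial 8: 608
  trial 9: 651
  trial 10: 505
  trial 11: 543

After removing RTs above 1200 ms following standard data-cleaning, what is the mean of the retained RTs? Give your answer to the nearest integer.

Excluded: 1857
Retained (n=10): Σ = 5619
Mean = 5619/10 = 561.9000

562 ms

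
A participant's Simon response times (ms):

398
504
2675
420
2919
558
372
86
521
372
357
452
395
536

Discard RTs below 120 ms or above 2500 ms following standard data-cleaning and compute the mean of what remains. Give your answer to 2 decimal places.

Excluded: 86, 2675, 2919
Retained (n=11): Σ = 4885
Mean = 4885/11 = 444.0909

444.09 ms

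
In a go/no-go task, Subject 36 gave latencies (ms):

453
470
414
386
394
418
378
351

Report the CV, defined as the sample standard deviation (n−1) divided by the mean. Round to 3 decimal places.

0.096

n = 8, Σ = 3264, M = 408.0000
Σ(x−M)² = 10834.000; s = √(10834.000/7) = 39.3410
CV = 39.3410 / 408.0000 = 0.09642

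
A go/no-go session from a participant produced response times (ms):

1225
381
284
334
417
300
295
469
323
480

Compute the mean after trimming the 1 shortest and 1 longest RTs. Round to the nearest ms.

Sorted: 284, 295, 300, 323, 334, 381, 417, 469, 480, 1225
Drop lowest 1 (284) and highest 1 (1225)
Remaining (n=8): Σ = 2999, mean = 2999/8 = 374.875

375 ms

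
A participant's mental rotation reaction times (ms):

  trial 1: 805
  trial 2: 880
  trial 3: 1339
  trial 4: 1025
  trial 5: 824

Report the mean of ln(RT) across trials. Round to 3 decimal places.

ln(RT): 6.6908, 6.7799, 7.1997, 6.9324, 6.7142
Σ ln(RT) = 34.3171
Mean = 34.3171/5 = 6.86341

6.863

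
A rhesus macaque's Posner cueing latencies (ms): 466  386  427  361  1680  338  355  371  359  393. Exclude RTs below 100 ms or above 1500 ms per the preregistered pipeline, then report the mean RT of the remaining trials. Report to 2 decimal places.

384.00 ms

Excluded: 1680
Retained (n=9): Σ = 3456
Mean = 3456/9 = 384.0000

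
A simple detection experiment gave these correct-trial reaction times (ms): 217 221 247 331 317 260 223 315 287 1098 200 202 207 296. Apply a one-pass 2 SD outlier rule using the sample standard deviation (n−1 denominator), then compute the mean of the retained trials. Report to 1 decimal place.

n = 14, ΣRT = 4421, M = 315.786
Σ(x−M)² = 686696.36; s = √(686696.36/13) = 229.832
Cutoffs: 315.786 ± 2·229.832 → [-143.9, 775.4]
Outside: 1098 → excluded.
Retained (n=13): Σ = 3323, mean = 3323/13 = 255.615

255.6 ms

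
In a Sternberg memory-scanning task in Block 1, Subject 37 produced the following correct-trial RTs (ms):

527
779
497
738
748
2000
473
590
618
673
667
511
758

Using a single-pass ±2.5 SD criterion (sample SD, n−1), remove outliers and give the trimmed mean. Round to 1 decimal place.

631.6 ms

n = 13, ΣRT = 9579, M = 736.846
Σ(x−M)² = 1864733.69; s = √(1864733.69/12) = 394.201
Cutoffs: 736.846 ± 2.5·394.201 → [-248.7, 1722.3]
Outside: 2000 → excluded.
Retained (n=12): Σ = 7579, mean = 7579/12 = 631.583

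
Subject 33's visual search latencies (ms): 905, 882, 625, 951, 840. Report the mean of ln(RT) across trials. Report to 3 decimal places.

ln(RT): 6.8079, 6.7822, 6.4378, 6.8575, 6.7334
Σ ln(RT) = 33.6188
Mean = 33.6188/5 = 6.72376

6.724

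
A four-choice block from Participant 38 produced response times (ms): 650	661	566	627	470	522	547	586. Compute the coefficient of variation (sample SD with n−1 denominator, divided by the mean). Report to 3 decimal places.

n = 8, Σ = 4629, M = 578.6250
Σ(x−M)² = 30439.875; s = √(30439.875/7) = 65.9436
CV = 65.9436 / 578.6250 = 0.11397

0.114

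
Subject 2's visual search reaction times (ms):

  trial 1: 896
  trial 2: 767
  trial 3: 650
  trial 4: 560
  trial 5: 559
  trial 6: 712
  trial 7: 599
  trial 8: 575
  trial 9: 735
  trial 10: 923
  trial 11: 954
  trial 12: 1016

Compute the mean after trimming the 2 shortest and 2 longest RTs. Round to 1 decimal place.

732.1 ms

Sorted: 559, 560, 575, 599, 650, 712, 735, 767, 896, 923, 954, 1016
Drop lowest 2 (559, 560) and highest 2 (954, 1016)
Remaining (n=8): Σ = 5857, mean = 5857/8 = 732.125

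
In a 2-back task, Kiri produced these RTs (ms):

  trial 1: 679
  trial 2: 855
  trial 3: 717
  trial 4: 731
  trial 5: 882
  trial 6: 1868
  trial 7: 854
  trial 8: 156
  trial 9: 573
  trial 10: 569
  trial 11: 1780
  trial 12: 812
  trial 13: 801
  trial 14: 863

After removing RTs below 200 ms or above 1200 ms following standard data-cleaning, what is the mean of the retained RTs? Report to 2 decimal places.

Excluded: 156, 1780, 1868
Retained (n=11): Σ = 8336
Mean = 8336/11 = 757.8182

757.82 ms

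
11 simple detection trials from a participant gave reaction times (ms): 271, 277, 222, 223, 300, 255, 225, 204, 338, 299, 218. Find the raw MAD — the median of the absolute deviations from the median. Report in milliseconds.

33 ms

Sorted: 204, 218, 222, 223, 225, 255, 271, 277, 299, 300, 338 → median = 255
|x − 255|: 16, 22, 33, 32, 45, 0, 30, 51, 83, 44, 37
Sorted deviations: 0, 16, 22, 30, 32, 33, 37, 44, 45, 51, 83 → MAD = 33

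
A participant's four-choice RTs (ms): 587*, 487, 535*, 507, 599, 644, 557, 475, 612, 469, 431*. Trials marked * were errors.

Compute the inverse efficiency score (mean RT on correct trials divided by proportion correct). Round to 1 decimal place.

Correct trials (n=8): 487, 507, 599, 644, 557, 475, 612, 469
Mean correct RT = 4350/8 = 543.7500 ms
Proportion correct = 8/11
IES = 543.7500 / (8/11) = 747.656 ms

747.7 ms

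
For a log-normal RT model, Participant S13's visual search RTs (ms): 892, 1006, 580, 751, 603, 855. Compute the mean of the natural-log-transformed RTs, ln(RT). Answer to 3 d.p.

ln(RT): 6.7935, 6.9137, 6.3630, 6.6214, 6.4019, 6.7511
Σ ln(RT) = 39.8447
Mean = 39.8447/6 = 6.64078

6.641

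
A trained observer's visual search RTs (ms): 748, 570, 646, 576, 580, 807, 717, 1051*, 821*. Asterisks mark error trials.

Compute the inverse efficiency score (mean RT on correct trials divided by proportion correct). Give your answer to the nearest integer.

Correct trials (n=7): 748, 570, 646, 576, 580, 807, 717
Mean correct RT = 4644/7 = 663.4286 ms
Proportion correct = 7/9
IES = 663.4286 / (7/9) = 852.980 ms

853 ms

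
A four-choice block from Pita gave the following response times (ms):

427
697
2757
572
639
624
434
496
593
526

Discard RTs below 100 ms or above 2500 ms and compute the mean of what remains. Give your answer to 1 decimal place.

556.4 ms

Excluded: 2757
Retained (n=9): Σ = 5008
Mean = 5008/9 = 556.4444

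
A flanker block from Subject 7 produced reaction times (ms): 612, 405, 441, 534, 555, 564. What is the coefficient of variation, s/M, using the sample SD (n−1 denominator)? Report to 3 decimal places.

0.153

n = 6, Σ = 3111, M = 518.5000
Σ(x−M)² = 31273.500; s = √(31273.500/5) = 79.0867
CV = 79.0867 / 518.5000 = 0.15253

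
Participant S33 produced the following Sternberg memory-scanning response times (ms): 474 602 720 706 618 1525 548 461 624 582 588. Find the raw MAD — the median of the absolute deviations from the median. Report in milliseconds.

54 ms

Sorted: 461, 474, 548, 582, 588, 602, 618, 624, 706, 720, 1525 → median = 602
|x − 602|: 128, 0, 118, 104, 16, 923, 54, 141, 22, 20, 14
Sorted deviations: 0, 14, 16, 20, 22, 54, 104, 118, 128, 141, 923 → MAD = 54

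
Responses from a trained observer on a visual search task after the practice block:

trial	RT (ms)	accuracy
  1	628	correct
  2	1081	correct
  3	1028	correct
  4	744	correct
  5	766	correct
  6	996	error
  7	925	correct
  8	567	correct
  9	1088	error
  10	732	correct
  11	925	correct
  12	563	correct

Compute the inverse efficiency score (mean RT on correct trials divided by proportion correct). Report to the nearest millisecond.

955 ms

Correct trials (n=10): 628, 1081, 1028, 744, 766, 925, 567, 732, 925, 563
Mean correct RT = 7959/10 = 795.9000 ms
Proportion correct = 10/12
IES = 795.9000 / (10/12) = 955.080 ms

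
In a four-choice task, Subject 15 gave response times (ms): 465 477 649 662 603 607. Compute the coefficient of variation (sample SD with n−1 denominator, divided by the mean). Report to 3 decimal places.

0.148

n = 6, Σ = 3463, M = 577.1667
Σ(x−M)² = 36528.833; s = √(36528.833/5) = 85.4738
CV = 85.4738 / 577.1667 = 0.14809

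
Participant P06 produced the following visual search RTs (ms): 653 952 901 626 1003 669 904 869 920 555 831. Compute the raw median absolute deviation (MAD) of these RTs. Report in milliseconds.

Sorted: 555, 626, 653, 669, 831, 869, 901, 904, 920, 952, 1003 → median = 869
|x − 869|: 216, 83, 32, 243, 134, 200, 35, 0, 51, 314, 38
Sorted deviations: 0, 32, 35, 38, 51, 83, 134, 200, 216, 243, 314 → MAD = 83

83 ms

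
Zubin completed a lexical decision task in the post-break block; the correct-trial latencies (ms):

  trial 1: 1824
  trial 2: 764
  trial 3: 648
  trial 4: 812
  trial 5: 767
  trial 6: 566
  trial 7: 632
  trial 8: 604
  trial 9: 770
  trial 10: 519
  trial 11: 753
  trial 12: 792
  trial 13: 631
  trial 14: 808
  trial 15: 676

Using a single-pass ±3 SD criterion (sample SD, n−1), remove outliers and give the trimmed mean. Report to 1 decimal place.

695.9 ms

n = 15, ΣRT = 11566, M = 771.067
Σ(x−M)² = 1309182.93; s = √(1309182.93/14) = 305.799
Cutoffs: 771.067 ± 3·305.799 → [-146.3, 1688.5]
Outside: 1824 → excluded.
Retained (n=14): Σ = 9742, mean = 9742/14 = 695.857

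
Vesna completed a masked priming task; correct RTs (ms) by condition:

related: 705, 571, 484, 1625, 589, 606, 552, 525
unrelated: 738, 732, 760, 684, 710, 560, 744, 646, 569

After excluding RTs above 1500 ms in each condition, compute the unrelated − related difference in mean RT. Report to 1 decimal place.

106.6 ms

related: exclude 1625
M(related) = 4032/7 = 576.000
M(unrelated) = 6143/9 = 682.556
Difference = 682.556 − 576.000 = 106.556 ms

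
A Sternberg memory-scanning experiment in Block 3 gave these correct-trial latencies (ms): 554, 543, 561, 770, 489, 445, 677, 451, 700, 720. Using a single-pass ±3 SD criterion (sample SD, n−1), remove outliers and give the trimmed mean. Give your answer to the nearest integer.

n = 10, ΣRT = 5910, M = 591.000
Σ(x−M)² = 123852.00; s = √(123852.00/9) = 117.309
Cutoffs: 591.000 ± 3·117.309 → [239.1, 942.9]
No RTs fall outside the cutoffs; all 10 retained. Mean = 5910/10 = 591.000

591 ms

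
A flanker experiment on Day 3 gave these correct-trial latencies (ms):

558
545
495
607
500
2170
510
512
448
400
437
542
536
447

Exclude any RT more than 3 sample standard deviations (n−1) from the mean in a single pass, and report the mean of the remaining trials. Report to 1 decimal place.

502.8 ms

n = 14, ΣRT = 8707, M = 621.929
Σ(x−M)² = 2620416.93; s = √(2620416.93/13) = 448.966
Cutoffs: 621.929 ± 3·448.966 → [-725.0, 1968.8]
Outside: 2170 → excluded.
Retained (n=13): Σ = 6537, mean = 6537/13 = 502.846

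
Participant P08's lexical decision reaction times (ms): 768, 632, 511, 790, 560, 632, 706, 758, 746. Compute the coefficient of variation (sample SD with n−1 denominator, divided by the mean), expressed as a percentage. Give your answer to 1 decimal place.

n = 9, Σ = 6103, M = 678.1111
Σ(x−M)² = 78496.889; s = √(78496.889/8) = 99.0561
CV = 99.0561 / 678.1111 = 0.14608 = 14.608%

14.6%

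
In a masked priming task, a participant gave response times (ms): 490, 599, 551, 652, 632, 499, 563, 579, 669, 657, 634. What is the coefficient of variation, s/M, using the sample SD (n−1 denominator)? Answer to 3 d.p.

n = 11, Σ = 6525, M = 593.1818
Σ(x−M)² = 38895.636; s = √(38895.636/10) = 62.3664
CV = 62.3664 / 593.1818 = 0.10514

0.105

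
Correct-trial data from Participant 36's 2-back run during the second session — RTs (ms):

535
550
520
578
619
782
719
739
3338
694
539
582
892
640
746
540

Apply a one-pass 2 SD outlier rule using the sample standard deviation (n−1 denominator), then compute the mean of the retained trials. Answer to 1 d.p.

n = 16, ΣRT = 13013, M = 813.312
Σ(x−M)² = 6973845.44; s = √(6973845.44/15) = 681.853
Cutoffs: 813.312 ± 2·681.853 → [-550.4, 2177.0]
Outside: 3338 → excluded.
Retained (n=15): Σ = 9675, mean = 9675/15 = 645.000

645.0 ms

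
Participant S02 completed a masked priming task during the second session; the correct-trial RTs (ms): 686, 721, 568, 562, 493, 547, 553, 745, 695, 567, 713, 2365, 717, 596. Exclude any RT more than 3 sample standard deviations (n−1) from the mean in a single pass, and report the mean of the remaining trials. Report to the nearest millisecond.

628 ms

n = 14, ΣRT = 10528, M = 752.000
Σ(x−M)² = 2890354.00; s = √(2890354.00/13) = 471.524
Cutoffs: 752.000 ± 3·471.524 → [-662.6, 2166.6]
Outside: 2365 → excluded.
Retained (n=13): Σ = 8163, mean = 8163/13 = 627.923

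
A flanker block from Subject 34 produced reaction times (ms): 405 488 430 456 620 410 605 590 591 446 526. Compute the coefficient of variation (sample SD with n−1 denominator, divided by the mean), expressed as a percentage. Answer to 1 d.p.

n = 11, Σ = 5567, M = 506.0909
Σ(x−M)² = 69094.909; s = √(69094.909/10) = 83.1233
CV = 83.1233 / 506.0909 = 0.16425 = 16.425%

16.4%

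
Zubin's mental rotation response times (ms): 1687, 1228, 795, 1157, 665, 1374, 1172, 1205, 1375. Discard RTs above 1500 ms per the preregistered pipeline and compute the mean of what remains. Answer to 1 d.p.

1121.4 ms

Excluded: 1687
Retained (n=8): Σ = 8971
Mean = 8971/8 = 1121.3750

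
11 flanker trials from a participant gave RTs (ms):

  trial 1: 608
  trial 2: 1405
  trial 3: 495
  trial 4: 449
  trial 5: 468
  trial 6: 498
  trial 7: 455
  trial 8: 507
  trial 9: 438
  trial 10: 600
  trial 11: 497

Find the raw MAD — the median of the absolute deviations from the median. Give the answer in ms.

Sorted: 438, 449, 455, 468, 495, 497, 498, 507, 600, 608, 1405 → median = 497
|x − 497|: 111, 908, 2, 48, 29, 1, 42, 10, 59, 103, 0
Sorted deviations: 0, 1, 2, 10, 29, 42, 48, 59, 103, 111, 908 → MAD = 42

42 ms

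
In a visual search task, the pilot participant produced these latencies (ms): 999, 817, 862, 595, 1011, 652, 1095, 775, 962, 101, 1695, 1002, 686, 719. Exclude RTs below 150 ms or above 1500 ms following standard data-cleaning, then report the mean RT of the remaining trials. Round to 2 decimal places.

847.92 ms

Excluded: 101, 1695
Retained (n=12): Σ = 10175
Mean = 10175/12 = 847.9167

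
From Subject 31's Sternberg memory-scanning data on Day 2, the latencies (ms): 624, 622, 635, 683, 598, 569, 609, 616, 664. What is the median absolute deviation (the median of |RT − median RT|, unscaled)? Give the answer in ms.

13 ms

Sorted: 569, 598, 609, 616, 622, 624, 635, 664, 683 → median = 622
|x − 622|: 2, 0, 13, 61, 24, 53, 13, 6, 42
Sorted deviations: 0, 2, 6, 13, 13, 24, 42, 53, 61 → MAD = 13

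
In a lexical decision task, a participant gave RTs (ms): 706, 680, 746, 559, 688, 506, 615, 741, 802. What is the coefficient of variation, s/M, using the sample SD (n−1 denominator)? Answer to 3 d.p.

0.141

n = 9, Σ = 6043, M = 671.4444
Σ(x−M)² = 72184.222; s = √(72184.222/8) = 94.9896
CV = 94.9896 / 671.4444 = 0.14147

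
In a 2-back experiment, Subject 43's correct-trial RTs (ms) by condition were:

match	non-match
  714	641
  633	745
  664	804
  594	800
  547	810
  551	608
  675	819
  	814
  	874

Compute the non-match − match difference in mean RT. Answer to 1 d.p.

M(match) = 4378/7 = 625.429
M(non-match) = 6915/9 = 768.333
Difference = 768.333 − 625.429 = 142.905 ms

142.9 ms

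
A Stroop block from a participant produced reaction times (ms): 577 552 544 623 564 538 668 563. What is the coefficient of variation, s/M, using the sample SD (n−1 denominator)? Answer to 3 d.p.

0.077

n = 8, Σ = 4629, M = 578.6250
Σ(x−M)² = 13975.875; s = √(13975.875/7) = 44.6828
CV = 44.6828 / 578.6250 = 0.07722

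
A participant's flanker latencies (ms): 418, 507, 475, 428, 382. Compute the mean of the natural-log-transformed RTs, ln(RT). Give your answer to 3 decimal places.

ln(RT): 6.0355, 6.2285, 6.1633, 6.0591, 5.9454
Σ ln(RT) = 30.4319
Mean = 30.4319/5 = 6.08637

6.086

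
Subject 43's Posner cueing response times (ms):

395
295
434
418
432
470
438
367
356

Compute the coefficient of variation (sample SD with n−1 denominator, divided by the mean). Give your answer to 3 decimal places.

n = 9, Σ = 3605, M = 400.5556
Σ(x−M)² = 22920.222; s = √(22920.222/8) = 53.5260
CV = 53.5260 / 400.5556 = 0.13363

0.134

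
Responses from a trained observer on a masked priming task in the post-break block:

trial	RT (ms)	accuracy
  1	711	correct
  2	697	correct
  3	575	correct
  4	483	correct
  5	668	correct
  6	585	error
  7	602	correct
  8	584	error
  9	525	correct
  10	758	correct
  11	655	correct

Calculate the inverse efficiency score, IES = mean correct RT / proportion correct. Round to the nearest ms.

771 ms

Correct trials (n=9): 711, 697, 575, 483, 668, 602, 525, 758, 655
Mean correct RT = 5674/9 = 630.4444 ms
Proportion correct = 9/11
IES = 630.4444 / (9/11) = 770.543 ms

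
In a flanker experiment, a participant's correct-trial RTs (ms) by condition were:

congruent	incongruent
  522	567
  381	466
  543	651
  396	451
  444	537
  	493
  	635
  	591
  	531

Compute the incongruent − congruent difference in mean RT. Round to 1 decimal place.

M(congruent) = 2286/5 = 457.200
M(incongruent) = 4922/9 = 546.889
Difference = 546.889 − 457.200 = 89.689 ms

89.7 ms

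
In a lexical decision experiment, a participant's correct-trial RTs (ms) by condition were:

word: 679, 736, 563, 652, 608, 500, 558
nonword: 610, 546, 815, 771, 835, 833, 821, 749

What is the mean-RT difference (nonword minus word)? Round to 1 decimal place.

M(word) = 4296/7 = 613.714
M(nonword) = 5980/8 = 747.500
Difference = 747.500 − 613.714 = 133.786 ms

133.8 ms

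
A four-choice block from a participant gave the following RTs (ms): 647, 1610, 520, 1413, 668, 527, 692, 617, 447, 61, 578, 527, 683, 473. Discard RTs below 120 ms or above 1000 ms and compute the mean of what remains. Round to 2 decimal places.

Excluded: 61, 1413, 1610
Retained (n=11): Σ = 6379
Mean = 6379/11 = 579.9091

579.91 ms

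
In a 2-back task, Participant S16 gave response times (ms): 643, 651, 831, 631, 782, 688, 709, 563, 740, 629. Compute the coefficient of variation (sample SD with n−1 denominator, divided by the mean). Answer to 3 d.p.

n = 10, Σ = 6867, M = 686.7000
Σ(x−M)² = 58162.100; s = √(58162.100/9) = 80.3894
CV = 80.3894 / 686.7000 = 0.11707

0.117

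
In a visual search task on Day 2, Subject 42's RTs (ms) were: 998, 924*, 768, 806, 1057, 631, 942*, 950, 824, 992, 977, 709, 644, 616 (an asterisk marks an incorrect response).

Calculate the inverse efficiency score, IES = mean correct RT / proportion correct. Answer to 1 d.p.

Correct trials (n=12): 998, 768, 806, 1057, 631, 950, 824, 992, 977, 709, 644, 616
Mean correct RT = 9972/12 = 831.0000 ms
Proportion correct = 12/14
IES = 831.0000 / (12/14) = 969.500 ms

969.5 ms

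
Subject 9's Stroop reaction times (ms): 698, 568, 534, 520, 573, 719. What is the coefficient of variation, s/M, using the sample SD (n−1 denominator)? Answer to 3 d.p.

n = 6, Σ = 3612, M = 602.0000
Σ(x−M)² = 36250.000; s = √(36250.000/5) = 85.1469
CV = 85.1469 / 602.0000 = 0.14144

0.141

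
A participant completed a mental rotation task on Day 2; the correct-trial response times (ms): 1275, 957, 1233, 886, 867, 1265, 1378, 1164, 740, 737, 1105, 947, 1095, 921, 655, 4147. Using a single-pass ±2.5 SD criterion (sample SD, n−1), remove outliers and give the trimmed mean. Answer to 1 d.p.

n = 16, ΣRT = 19372, M = 1210.750
Σ(x−M)² = 9880307.00; s = √(9880307.00/15) = 811.595
Cutoffs: 1210.750 ± 2.5·811.595 → [-818.2, 3239.7]
Outside: 4147 → excluded.
Retained (n=15): Σ = 15225, mean = 15225/15 = 1015.000

1015.0 ms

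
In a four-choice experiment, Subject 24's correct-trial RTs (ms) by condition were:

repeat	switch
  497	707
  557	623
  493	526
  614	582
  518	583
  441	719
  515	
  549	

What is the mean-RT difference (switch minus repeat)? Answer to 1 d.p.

M(repeat) = 4184/8 = 523.000
M(switch) = 3740/6 = 623.333
Difference = 623.333 − 523.000 = 100.333 ms

100.3 ms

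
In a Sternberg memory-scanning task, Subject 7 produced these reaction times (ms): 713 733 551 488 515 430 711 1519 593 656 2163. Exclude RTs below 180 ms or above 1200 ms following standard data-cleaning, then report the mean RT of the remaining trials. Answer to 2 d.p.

598.89 ms

Excluded: 1519, 2163
Retained (n=9): Σ = 5390
Mean = 5390/9 = 598.8889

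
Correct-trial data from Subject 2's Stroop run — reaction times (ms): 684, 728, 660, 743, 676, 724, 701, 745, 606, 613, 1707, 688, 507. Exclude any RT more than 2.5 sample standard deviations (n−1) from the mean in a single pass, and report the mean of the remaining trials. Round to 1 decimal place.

n = 13, ΣRT = 9782, M = 752.462
Σ(x−M)² = 1039735.23; s = √(1039735.23/12) = 294.355
Cutoffs: 752.462 ± 2.5·294.355 → [16.6, 1488.3]
Outside: 1707 → excluded.
Retained (n=12): Σ = 8075, mean = 8075/12 = 672.917

672.9 ms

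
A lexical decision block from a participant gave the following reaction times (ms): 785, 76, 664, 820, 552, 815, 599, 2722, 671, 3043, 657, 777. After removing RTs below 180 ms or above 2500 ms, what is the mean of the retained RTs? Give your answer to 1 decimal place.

704.4 ms

Excluded: 76, 2722, 3043
Retained (n=9): Σ = 6340
Mean = 6340/9 = 704.4444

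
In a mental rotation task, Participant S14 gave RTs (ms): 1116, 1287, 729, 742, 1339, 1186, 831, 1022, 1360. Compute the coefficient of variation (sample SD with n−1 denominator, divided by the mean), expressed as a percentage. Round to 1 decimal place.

23.5%

n = 9, Σ = 9612, M = 1068.0000
Σ(x−M)² = 502376.000; s = √(502376.000/8) = 250.5933
CV = 250.5933 / 1068.0000 = 0.23464 = 23.464%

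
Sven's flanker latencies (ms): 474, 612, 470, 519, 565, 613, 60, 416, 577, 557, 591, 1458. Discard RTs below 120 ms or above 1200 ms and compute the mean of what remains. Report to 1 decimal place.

539.4 ms

Excluded: 60, 1458
Retained (n=10): Σ = 5394
Mean = 5394/10 = 539.4000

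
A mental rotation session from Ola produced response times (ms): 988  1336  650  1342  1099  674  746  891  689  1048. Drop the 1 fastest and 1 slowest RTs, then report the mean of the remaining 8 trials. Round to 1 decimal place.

933.9 ms

Sorted: 650, 674, 689, 746, 891, 988, 1048, 1099, 1336, 1342
Drop lowest 1 (650) and highest 1 (1342)
Remaining (n=8): Σ = 7471, mean = 7471/8 = 933.875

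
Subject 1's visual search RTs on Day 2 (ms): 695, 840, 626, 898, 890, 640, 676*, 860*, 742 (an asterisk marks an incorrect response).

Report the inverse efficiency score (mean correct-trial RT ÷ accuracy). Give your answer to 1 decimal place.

Correct trials (n=7): 695, 840, 626, 898, 890, 640, 742
Mean correct RT = 5331/7 = 761.5714 ms
Proportion correct = 7/9
IES = 761.5714 / (7/9) = 979.163 ms

979.2 ms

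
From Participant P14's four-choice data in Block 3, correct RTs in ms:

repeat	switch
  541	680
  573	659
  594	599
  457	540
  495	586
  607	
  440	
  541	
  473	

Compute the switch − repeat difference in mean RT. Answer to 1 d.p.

88.2 ms

M(repeat) = 4721/9 = 524.556
M(switch) = 3064/5 = 612.800
Difference = 612.800 − 524.556 = 88.244 ms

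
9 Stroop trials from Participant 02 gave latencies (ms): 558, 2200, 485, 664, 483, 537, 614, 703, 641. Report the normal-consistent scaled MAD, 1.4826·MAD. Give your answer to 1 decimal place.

Sorted: 483, 485, 537, 558, 614, 641, 664, 703, 2200 → median = 614
|x − 614| sorted: 0, 27, 50, 56, 77, 89, 129, 131, 1586 → MAD = 77
Robust SD ≈ 1.4826 × 77 = 114.160

114.2 ms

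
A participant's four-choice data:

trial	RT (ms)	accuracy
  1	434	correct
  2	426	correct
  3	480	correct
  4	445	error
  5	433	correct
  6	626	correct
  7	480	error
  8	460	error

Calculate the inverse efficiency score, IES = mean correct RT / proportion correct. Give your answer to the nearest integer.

768 ms

Correct trials (n=5): 434, 426, 480, 433, 626
Mean correct RT = 2399/5 = 479.8000 ms
Proportion correct = 5/8
IES = 479.8000 / (5/8) = 767.680 ms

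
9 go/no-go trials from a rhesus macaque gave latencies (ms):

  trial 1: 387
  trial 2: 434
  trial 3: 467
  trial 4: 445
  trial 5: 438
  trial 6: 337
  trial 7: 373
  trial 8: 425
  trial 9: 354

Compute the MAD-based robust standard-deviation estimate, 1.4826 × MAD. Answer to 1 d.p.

56.3 ms

Sorted: 337, 354, 373, 387, 425, 434, 438, 445, 467 → median = 425
|x − 425| sorted: 0, 9, 13, 20, 38, 42, 52, 71, 88 → MAD = 38
Robust SD ≈ 1.4826 × 38 = 56.339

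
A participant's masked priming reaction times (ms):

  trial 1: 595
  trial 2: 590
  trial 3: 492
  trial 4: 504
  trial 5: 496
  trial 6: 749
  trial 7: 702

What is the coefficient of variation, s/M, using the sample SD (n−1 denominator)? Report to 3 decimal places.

n = 7, Σ = 4128, M = 589.7143
Σ(x−M)² = 63685.429; s = √(63685.429/6) = 103.0254
CV = 103.0254 / 589.7143 = 0.17470

0.175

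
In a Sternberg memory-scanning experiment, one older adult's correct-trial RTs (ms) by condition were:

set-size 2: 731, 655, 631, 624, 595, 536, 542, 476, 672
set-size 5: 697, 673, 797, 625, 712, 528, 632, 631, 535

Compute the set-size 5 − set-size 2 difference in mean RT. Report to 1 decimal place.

M(set-size 2) = 5462/9 = 606.889
M(set-size 5) = 5830/9 = 647.778
Difference = 647.778 − 606.889 = 40.889 ms

40.9 ms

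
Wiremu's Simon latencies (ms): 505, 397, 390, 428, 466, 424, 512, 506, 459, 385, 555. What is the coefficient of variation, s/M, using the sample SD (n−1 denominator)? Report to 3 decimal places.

0.125

n = 11, Σ = 5027, M = 457.0000
Σ(x−M)² = 32622.000; s = √(32622.000/10) = 57.1157
CV = 57.1157 / 457.0000 = 0.12498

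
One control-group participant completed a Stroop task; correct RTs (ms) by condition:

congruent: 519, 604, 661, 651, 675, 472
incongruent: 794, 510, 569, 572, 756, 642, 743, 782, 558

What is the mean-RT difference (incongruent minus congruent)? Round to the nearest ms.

61 ms

M(congruent) = 3582/6 = 597.000
M(incongruent) = 5926/9 = 658.444
Difference = 658.444 − 597.000 = 61.444 ms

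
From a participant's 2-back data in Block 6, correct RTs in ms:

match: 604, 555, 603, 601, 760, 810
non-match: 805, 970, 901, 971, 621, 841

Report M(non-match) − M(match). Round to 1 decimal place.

M(match) = 3933/6 = 655.500
M(non-match) = 5109/6 = 851.500
Difference = 851.500 − 655.500 = 196.000 ms

196.0 ms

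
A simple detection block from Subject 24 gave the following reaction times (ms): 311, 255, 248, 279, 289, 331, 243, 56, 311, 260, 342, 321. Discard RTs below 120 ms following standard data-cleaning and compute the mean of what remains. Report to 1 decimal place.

Excluded: 56
Retained (n=11): Σ = 3190
Mean = 3190/11 = 290.0000

290.0 ms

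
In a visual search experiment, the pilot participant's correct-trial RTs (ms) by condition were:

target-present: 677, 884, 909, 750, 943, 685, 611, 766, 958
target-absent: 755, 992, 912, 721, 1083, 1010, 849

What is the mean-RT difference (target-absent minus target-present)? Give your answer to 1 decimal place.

105.0 ms

M(target-present) = 7183/9 = 798.111
M(target-absent) = 6322/7 = 903.143
Difference = 903.143 − 798.111 = 105.032 ms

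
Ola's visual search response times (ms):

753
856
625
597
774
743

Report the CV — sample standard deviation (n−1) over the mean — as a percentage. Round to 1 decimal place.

13.4%

n = 6, Σ = 4348, M = 724.6667
Σ(x−M)² = 47053.333; s = √(47053.333/5) = 97.0086
CV = 97.0086 / 724.6667 = 0.13387 = 13.387%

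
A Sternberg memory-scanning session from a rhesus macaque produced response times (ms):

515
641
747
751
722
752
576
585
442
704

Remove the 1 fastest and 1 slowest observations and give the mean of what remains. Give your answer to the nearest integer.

Sorted: 442, 515, 576, 585, 641, 704, 722, 747, 751, 752
Drop lowest 1 (442) and highest 1 (752)
Remaining (n=8): Σ = 5241, mean = 5241/8 = 655.125

655 ms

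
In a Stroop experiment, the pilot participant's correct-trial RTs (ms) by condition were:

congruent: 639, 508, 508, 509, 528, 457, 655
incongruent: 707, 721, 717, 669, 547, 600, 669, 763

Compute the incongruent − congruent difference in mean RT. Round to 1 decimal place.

M(congruent) = 3804/7 = 543.429
M(incongruent) = 5393/8 = 674.125
Difference = 674.125 − 543.429 = 130.696 ms

130.7 ms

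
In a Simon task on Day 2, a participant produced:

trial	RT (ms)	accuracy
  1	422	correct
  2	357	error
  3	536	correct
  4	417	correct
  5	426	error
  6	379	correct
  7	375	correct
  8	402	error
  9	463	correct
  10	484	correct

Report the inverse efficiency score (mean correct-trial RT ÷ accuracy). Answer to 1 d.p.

627.8 ms

Correct trials (n=7): 422, 536, 417, 379, 375, 463, 484
Mean correct RT = 3076/7 = 439.4286 ms
Proportion correct = 7/10
IES = 439.4286 / (7/10) = 627.755 ms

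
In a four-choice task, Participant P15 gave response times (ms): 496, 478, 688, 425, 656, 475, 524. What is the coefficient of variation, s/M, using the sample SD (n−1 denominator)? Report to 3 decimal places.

n = 7, Σ = 3742, M = 534.5714
Σ(x−M)² = 58639.714; s = √(58639.714/6) = 98.8599
CV = 98.8599 / 534.5714 = 0.18493

0.185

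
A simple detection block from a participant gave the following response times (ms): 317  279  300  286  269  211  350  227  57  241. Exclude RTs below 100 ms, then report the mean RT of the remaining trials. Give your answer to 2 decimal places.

275.56 ms

Excluded: 57
Retained (n=9): Σ = 2480
Mean = 2480/9 = 275.5556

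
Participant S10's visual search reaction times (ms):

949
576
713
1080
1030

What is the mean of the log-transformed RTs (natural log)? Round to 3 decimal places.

ln(RT): 6.8554, 6.3561, 6.5695, 6.9847, 6.9373
Σ ln(RT) = 33.7030
Mean = 33.7030/5 = 6.74061

6.741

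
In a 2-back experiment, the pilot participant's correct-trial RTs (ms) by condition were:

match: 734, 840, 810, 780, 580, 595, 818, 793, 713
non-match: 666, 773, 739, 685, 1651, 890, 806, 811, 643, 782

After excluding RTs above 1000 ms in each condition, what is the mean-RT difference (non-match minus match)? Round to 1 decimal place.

14.7 ms

non-match: exclude 1651
M(match) = 6663/9 = 740.333
M(non-match) = 6795/9 = 755.000
Difference = 755.000 − 740.333 = 14.667 ms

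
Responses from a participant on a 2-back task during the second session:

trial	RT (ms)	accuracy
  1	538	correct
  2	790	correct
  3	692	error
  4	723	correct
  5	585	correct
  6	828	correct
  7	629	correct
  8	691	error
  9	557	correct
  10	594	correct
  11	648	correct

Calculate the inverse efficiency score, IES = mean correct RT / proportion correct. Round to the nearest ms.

Correct trials (n=9): 538, 790, 723, 585, 828, 629, 557, 594, 648
Mean correct RT = 5892/9 = 654.6667 ms
Proportion correct = 9/11
IES = 654.6667 / (9/11) = 800.148 ms

800 ms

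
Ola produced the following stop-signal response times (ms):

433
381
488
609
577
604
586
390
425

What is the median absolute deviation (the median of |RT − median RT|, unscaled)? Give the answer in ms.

Sorted: 381, 390, 425, 433, 488, 577, 586, 604, 609 → median = 488
|x − 488|: 55, 107, 0, 121, 89, 116, 98, 98, 63
Sorted deviations: 0, 55, 63, 89, 98, 98, 107, 116, 121 → MAD = 98

98 ms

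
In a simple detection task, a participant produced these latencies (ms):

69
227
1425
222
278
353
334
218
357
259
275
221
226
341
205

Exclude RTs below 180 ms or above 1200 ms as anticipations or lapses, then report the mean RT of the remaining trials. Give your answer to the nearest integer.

270 ms

Excluded: 69, 1425
Retained (n=13): Σ = 3516
Mean = 3516/13 = 270.4615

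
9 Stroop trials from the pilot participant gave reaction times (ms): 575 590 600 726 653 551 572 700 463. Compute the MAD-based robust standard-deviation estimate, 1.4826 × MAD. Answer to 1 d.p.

Sorted: 463, 551, 572, 575, 590, 600, 653, 700, 726 → median = 590
|x − 590| sorted: 0, 10, 15, 18, 39, 63, 110, 127, 136 → MAD = 39
Robust SD ≈ 1.4826 × 39 = 57.821

57.8 ms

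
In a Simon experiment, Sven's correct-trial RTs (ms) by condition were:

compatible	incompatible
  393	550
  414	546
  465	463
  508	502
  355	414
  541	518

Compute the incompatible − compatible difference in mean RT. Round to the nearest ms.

53 ms

M(compatible) = 2676/6 = 446.000
M(incompatible) = 2993/6 = 498.833
Difference = 498.833 − 446.000 = 52.833 ms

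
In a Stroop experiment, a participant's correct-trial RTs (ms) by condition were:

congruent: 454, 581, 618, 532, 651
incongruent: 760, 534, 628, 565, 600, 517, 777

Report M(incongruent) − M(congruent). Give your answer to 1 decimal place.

58.7 ms

M(congruent) = 2836/5 = 567.200
M(incongruent) = 4381/7 = 625.857
Difference = 625.857 − 567.200 = 58.657 ms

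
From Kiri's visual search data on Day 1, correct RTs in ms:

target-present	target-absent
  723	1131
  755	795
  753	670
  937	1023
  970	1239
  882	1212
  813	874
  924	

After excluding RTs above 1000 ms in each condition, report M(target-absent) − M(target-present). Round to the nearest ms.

-65 ms

target-absent: exclude 1131, 1023, 1239, 1212
M(target-present) = 6757/8 = 844.625
M(target-absent) = 2339/3 = 779.667
Difference = 779.667 − 844.625 = -64.958 ms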